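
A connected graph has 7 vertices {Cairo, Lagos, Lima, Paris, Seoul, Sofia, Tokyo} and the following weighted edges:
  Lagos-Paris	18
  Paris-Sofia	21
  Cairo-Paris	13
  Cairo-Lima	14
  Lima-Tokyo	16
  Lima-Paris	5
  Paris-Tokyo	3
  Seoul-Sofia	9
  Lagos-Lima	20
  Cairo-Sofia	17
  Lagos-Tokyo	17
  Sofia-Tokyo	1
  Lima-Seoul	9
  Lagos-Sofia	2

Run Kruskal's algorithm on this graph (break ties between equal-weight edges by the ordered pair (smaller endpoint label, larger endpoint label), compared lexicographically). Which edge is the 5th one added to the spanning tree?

Lima-Seoul

Kruskal: consider edges lightest-first.
Sofia-Tokyo (1): add. Components now {Seoul} {Lima} {Cairo} {Lagos} {Paris} {Sofia,Tokyo}
Lagos-Sofia (2): add. Components now {Seoul} {Lima} {Cairo} {Lagos,Sofia,Tokyo} {Paris}
Paris-Tokyo (3): add. Components now {Seoul} {Lima} {Cairo} {Lagos,Paris,Sofia,Tokyo}
Lima-Paris (5): add. Components now {Seoul} {Lagos,Lima,Paris,Sofia,Tokyo} {Cairo}
Lima-Seoul (9): add. Components now {Lagos,Lima,Paris,Seoul,Sofia,Tokyo} {Cairo}
Seoul-Sofia (9): skip — Seoul and Sofia already connected.
Cairo-Paris (13): add. Components now {Cairo,Lagos,Lima,Paris,Seoul,Sofia,Tokyo}
The 5th edge added is Lima-Seoul.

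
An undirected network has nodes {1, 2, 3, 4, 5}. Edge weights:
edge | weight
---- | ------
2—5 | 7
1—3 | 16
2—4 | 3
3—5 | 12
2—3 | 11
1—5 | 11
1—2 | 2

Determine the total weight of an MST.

23

Prim's algorithm from 3:
Step 1: cheapest edge leaving the tree is 2—3 (11); add 2.
Step 2: cheapest edge leaving the tree is 1—2 (2); add 1.
Step 3: cheapest edge leaving the tree is 2—4 (3); add 4.
Step 4: cheapest edge leaving the tree is 2—5 (7); add 5.
MST edges: 2—3, 1—2, 2—4, 2—5; total weight 11+2+3+7 = 23.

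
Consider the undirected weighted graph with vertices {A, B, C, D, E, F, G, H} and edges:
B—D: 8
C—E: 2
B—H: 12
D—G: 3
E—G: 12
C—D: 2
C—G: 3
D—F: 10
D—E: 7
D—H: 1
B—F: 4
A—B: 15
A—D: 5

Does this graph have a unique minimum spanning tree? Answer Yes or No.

No

Kruskal's algorithm — process edges by increasing weight (ties by edge label):
D—H (1): add — endpoints in different components.
C—D (2): add — endpoints in different components.
C—E (2): add — endpoints in different components.
C—G (3): add — endpoints in different components.
D—G (3): skip — D and G already connected.
B—F (4): add — endpoints in different components.
A—D (5): add — endpoints in different components.
D—E (7): skip — D and E already connected.
B—D (8): add — endpoints in different components.
Non-tree edge D—G has weight 3, equal to the heaviest edge on its tree cycle — swapping gives another MST of the same weight. Not unique.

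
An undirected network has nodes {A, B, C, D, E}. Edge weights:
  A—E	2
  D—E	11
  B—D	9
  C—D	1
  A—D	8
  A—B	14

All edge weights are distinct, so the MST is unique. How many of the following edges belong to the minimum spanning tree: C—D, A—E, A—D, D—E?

3

Kruskal: consider edges lightest-first.
C—D (1): add — endpoints in different components.
A—E (2): add — endpoints in different components.
A—D (8): add — endpoints in different components.
B—D (9): add — endpoints in different components.
MST edge set: {C—D, A—E, A—D, B—D}.
Of the listed edges, {C—D, A—E, A—D} are in the MST → 3.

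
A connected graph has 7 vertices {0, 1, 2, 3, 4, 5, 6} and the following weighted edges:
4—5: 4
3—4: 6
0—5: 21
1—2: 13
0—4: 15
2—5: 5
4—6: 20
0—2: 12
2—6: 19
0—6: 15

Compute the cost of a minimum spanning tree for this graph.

Prim's algorithm from 3:
Step 1: frontier [3—4 6] → take 3—4 (6); add 4.
Step 2: frontier [4—5 4, 0—4 15, 4—6 20] → take 4—5 (4); add 5.
Step 3: frontier [0—4 15, 4—6 20, 2—5 5, 0—5 21] → take 2—5 (5); add 2.
Step 4: frontier [0—2 12, 1—2 13, 2—6 19, 0—4 15, 4—6 20, 0—5 21] → take 0—2 (12); add 0.
Step 5: frontier [0—6 15, 1—2 13, 2—6 19, 4—6 20] → take 1—2 (13); add 1.
Step 6: frontier [0—6 15, 2—6 19, 4—6 20] → take 0—6 (15); add 6.
MST edges: 3—4, 4—5, 2—5, 0—2, 1—2, 0—6; total weight 6+4+5+12+13+15 = 55.

55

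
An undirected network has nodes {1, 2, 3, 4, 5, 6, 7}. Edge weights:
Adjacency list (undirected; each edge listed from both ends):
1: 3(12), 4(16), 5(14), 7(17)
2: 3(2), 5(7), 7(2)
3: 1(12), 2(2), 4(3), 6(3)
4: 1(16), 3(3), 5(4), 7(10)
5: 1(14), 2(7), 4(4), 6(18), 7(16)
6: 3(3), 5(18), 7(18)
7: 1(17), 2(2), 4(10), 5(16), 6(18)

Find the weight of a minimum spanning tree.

26

Prim's algorithm from 3:
Step 1: frontier [2—3 2, 3—4 3, 3—6 3, 1—3 12] → take 2—3 (2); add 2.
Step 2: frontier [2—7 2, 2—5 7, 3—4 3, 3—6 3, 1—3 12] → take 2—7 (2); add 7.
Step 3: frontier [2—5 7, 3—4 3, 3—6 3, 1—3 12, 4—7 10, 5—7 16, 1—7 17, 6—7 18] → take 3—4 (3); add 4.
Step 4: frontier [2—5 7, 3—6 3, 1—3 12, 4—5 4, 1—4 16, 5—7 16, 1—7 17, 6—7 18] → take 3—6 (3); add 6.
Step 5: frontier [2—5 7, 1—3 12, 4—5 4, 1—4 16, 5—6 18, 5—7 16, 1—7 17] → take 4—5 (4); add 5.
Step 6: frontier [1—3 12, 1—4 16, 1—5 14, 1—7 17] → take 1—3 (12); add 1.
MST edges: 2—3, 2—7, 3—4, 3—6, 4—5, 1—3; total weight 2+2+3+3+4+12 = 26.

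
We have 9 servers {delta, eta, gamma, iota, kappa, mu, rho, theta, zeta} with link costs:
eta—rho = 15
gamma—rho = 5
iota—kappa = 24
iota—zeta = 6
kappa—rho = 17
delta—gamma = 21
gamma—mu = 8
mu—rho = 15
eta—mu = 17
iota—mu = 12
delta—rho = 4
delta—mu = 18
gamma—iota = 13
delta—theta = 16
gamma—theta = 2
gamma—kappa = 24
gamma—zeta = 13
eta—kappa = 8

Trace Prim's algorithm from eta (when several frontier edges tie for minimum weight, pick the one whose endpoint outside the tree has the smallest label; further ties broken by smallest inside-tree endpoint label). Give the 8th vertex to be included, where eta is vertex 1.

Prim, starting at eta.
Step 1: cheapest edge leaving the tree is eta—kappa (8); add kappa.
Step 2: cheapest edge leaving the tree is eta—rho (15); add rho.
Step 3: cheapest edge leaving the tree is delta—rho (4); add delta.
Step 4: cheapest edge leaving the tree is gamma—rho (5); add gamma.
Step 5: cheapest edge leaving the tree is gamma—theta (2); add theta.
Step 6: cheapest edge leaving the tree is gamma—mu (8); add mu.
Step 7: cheapest edge leaving the tree is iota—mu (12); add iota.
Step 8: cheapest edge leaving the tree is iota—zeta (6); add zeta.
Vertex order: eta, kappa, rho, delta, gamma, theta, mu, iota, zeta. The 8th vertex is iota.

iota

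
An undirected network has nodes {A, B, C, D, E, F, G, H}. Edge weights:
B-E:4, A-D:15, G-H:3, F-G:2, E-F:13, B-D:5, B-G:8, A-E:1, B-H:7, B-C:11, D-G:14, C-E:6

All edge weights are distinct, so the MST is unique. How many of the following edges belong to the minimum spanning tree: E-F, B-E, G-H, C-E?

Kruskal's algorithm — process edges by increasing weight (ties by edge label):
A-E (1): add — endpoints in different components.
F-G (2): add — endpoints in different components.
G-H (3): add — endpoints in different components.
B-E (4): add — endpoints in different components.
B-D (5): add — endpoints in different components.
C-E (6): add — endpoints in different components.
B-H (7): add — endpoints in different components.
MST edge set: {A-E, F-G, G-H, B-E, B-D, C-E, B-H}.
Of the listed edges, {B-E, G-H, C-E} are in the MST → 3.

3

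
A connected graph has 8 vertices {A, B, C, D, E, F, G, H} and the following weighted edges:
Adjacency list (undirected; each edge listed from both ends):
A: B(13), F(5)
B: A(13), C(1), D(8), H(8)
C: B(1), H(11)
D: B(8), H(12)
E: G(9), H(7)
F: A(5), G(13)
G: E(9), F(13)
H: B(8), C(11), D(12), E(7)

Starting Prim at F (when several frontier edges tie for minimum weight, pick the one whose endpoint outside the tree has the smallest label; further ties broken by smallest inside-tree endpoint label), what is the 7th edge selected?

Prim, starting at F.
Step 1: cheapest edge leaving the tree is A F (5); add A.
Step 2: cheapest edge leaving the tree is A B (13); add B.
Step 3: cheapest edge leaving the tree is B C (1); add C.
Step 4: cheapest edge leaving the tree is B D (8); add D.
Step 5: cheapest edge leaving the tree is B H (8); add H.
Step 6: cheapest edge leaving the tree is E H (7); add E.
Step 7: cheapest edge leaving the tree is E G (9); add G.
The 7th edge added is E G.

E-G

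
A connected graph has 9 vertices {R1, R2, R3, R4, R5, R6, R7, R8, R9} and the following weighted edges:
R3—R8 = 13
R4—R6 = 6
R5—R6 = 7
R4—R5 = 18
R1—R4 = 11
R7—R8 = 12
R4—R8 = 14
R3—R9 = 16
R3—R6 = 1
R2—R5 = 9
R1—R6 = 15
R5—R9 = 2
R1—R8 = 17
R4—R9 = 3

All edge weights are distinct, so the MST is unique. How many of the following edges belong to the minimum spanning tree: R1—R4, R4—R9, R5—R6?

Sort edges by weight, then run Kruskal:
R3—R6 (1): add — endpoints in different components.
R5—R9 (2): add — endpoints in different components.
R4—R9 (3): add — endpoints in different components.
R4—R6 (6): add — endpoints in different components.
R5—R6 (7): skip — R6 and R5 already connected.
R2—R5 (9): add — endpoints in different components.
R1—R4 (11): add — endpoints in different components.
R7—R8 (12): add — endpoints in different components.
R3—R8 (13): add — endpoints in different components.
MST edge set: {R3—R6, R5—R9, R4—R9, R4—R6, R2—R5, R1—R4, R7—R8, R3—R8}.
Of the listed edges, {R1—R4, R4—R9} are in the MST → 2.

2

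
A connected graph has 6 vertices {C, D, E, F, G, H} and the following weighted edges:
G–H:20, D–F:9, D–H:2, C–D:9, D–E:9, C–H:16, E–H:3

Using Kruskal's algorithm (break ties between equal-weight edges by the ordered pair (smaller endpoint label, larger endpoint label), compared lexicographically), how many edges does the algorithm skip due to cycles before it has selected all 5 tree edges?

2

Kruskal: consider edges lightest-first.
D–H (2): add — endpoints in different components.
E–H (3): add — endpoints in different components.
C–D (9): add — endpoints in different components.
D–E (9): skip — D and E already connected.
D–F (9): add — endpoints in different components.
C–H (16): skip — C and H already connected.
G–H (20): add — endpoints in different components.
Edges rejected before the tree was complete: 2.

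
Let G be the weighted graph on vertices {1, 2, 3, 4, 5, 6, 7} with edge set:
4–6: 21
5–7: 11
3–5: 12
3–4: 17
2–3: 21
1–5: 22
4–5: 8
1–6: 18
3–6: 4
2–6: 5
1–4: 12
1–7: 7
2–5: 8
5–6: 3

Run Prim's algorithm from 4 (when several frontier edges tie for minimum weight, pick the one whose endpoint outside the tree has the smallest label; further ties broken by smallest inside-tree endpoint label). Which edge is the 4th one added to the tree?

2-6

Prim's algorithm from 4:
Step 1: cheapest edge leaving the tree is 4–5 (8); add 5.
Step 2: cheapest edge leaving the tree is 5–6 (3); add 6.
Step 3: cheapest edge leaving the tree is 3–6 (4); add 3.
Step 4: cheapest edge leaving the tree is 2–6 (5); add 2.
Step 5: cheapest edge leaving the tree is 5–7 (11); add 7.
Step 6: cheapest edge leaving the tree is 1–7 (7); add 1.
The 4th edge added is 2–6.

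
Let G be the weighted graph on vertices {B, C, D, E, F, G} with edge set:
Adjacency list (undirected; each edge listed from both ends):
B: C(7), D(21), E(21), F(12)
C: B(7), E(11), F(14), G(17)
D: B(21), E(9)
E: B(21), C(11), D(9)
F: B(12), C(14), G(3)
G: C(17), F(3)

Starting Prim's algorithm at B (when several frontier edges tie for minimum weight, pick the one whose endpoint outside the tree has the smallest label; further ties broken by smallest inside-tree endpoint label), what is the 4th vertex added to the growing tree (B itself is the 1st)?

D

Grow the tree from B using Prim:
Step 1: frontier [B-C 7, B-F 12, B-D 21, B-E 21] → take B-C (7); add C.
Step 2: frontier [B-F 12, B-D 21, B-E 21, C-E 11, C-F 14, C-G 17] → take C-E (11); add E.
Step 3: frontier [B-F 12, B-D 21, C-F 14, C-G 17, D-E 9] → take D-E (9); add D.
Step 4: frontier [B-F 12, C-F 14, C-G 17] → take B-F (12); add F.
Step 5: frontier [C-G 17, F-G 3] → take F-G (3); add G.
Vertex order: B, C, E, D, F, G. The 4th vertex is D.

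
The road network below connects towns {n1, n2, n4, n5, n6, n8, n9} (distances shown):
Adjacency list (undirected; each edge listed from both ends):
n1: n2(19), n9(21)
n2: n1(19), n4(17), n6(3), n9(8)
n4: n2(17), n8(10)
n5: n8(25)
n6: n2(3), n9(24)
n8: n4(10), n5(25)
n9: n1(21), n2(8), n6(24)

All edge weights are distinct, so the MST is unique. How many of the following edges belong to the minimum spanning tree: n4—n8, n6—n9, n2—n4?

2

Sort edges by weight, then run Kruskal:
n2—n6 (3): add. Components now {n8} {n5} {n1} {n2,n6} {n4} {n9}
n2—n9 (8): add. Components now {n8} {n5} {n1} {n2,n6,n9} {n4}
n4—n8 (10): add. Components now {n4,n8} {n5} {n1} {n2,n6,n9}
n2—n4 (17): add. Components now {n2,n4,n6,n8,n9} {n5} {n1}
n1—n2 (19): add. Components now {n1,n2,n4,n6,n8,n9} {n5}
n1—n9 (21): skip — n1 and n9 already connected.
n6—n9 (24): skip — n9 and n6 already connected.
n5—n8 (25): add. Components now {n1,n2,n4,n5,n6,n8,n9}
MST edge set: {n2—n6, n2—n9, n4—n8, n2—n4, n1—n2, n5—n8}.
Of the listed edges, {n4—n8, n2—n4} are in the MST → 2.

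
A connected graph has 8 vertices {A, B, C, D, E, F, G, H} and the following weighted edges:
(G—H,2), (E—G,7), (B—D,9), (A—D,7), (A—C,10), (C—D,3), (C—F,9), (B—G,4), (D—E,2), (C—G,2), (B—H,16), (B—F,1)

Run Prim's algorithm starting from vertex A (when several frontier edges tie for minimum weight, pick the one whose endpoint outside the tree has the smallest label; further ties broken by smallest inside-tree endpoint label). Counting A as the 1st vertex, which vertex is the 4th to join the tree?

Grow the tree from A using Prim:
Step 1: cheapest edge leaving the tree is A—D (7); add D.
Step 2: cheapest edge leaving the tree is D—E (2); add E.
Step 3: cheapest edge leaving the tree is C—D (3); add C.
Step 4: cheapest edge leaving the tree is C—G (2); add G.
Step 5: cheapest edge leaving the tree is G—H (2); add H.
Step 6: cheapest edge leaving the tree is B—G (4); add B.
Step 7: cheapest edge leaving the tree is B—F (1); add F.
Vertex order: A, D, E, C, G, H, B, F. The 4th vertex is C.

C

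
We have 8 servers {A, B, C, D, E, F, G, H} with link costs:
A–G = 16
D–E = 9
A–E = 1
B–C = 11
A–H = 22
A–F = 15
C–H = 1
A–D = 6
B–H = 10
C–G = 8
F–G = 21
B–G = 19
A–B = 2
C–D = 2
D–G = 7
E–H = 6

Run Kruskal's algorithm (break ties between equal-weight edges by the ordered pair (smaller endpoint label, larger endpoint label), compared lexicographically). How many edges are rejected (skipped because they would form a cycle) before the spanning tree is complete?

Kruskal: consider edges lightest-first.
A–E (1): add — endpoints in different components.
C–H (1): add — endpoints in different components.
A–B (2): add — endpoints in different components.
C–D (2): add — endpoints in different components.
A–D (6): add — endpoints in different components.
E–H (6): skip — E and H already connected.
D–G (7): add — endpoints in different components.
C–G (8): skip — C and G already connected.
D–E (9): skip — D and E already connected.
B–H (10): skip — B and H already connected.
B–C (11): skip — B and C already connected.
A–F (15): add — endpoints in different components.
Edges rejected before the tree was complete: 5.

5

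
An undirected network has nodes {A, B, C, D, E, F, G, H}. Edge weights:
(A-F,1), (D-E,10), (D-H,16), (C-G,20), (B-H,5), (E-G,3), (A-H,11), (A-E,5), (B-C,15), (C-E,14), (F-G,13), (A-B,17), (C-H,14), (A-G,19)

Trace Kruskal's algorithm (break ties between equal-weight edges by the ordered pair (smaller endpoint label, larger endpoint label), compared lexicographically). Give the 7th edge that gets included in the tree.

C-E

Kruskal: consider edges lightest-first.
A-F (1): add — endpoints in different components.
E-G (3): add — endpoints in different components.
A-E (5): add — endpoints in different components.
B-H (5): add — endpoints in different components.
D-E (10): add — endpoints in different components.
A-H (11): add — endpoints in different components.
F-G (13): skip — F and G already connected.
C-E (14): add — endpoints in different components.
The 7th edge added is C-E.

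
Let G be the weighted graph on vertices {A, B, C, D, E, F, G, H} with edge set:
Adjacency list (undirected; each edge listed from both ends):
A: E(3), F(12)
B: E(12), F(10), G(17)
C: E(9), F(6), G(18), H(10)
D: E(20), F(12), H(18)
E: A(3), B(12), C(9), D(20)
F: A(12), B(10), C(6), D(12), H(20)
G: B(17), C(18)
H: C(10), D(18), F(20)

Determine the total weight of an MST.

67

Sort edges by weight, then run Kruskal:
A–E (3): add — endpoints in different components.
C–F (6): add — endpoints in different components.
C–E (9): add — endpoints in different components.
B–F (10): add — endpoints in different components.
C–H (10): add — endpoints in different components.
A–F (12): skip — A and F already connected.
B–E (12): skip — B and E already connected.
D–F (12): add — endpoints in different components.
B–G (17): add — endpoints in different components.
MST edges: A–E, C–F, C–E, B–F, C–H, D–F, B–G; total weight 3+6+9+10+10+12+17 = 67.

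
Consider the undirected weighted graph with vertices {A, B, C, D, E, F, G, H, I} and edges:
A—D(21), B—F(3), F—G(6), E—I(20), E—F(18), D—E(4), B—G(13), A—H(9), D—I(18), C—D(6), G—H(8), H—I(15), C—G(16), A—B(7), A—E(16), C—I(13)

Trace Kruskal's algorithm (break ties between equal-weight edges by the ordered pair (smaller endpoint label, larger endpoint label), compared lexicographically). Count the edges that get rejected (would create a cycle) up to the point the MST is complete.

2

Kruskal's algorithm — process edges by increasing weight (ties by edge label):
B—F (3): add — endpoints in different components.
D—E (4): add — endpoints in different components.
C—D (6): add — endpoints in different components.
F—G (6): add — endpoints in different components.
A—B (7): add — endpoints in different components.
G—H (8): add — endpoints in different components.
A—H (9): skip — A and H already connected.
B—G (13): skip — B and G already connected.
C—I (13): add — endpoints in different components.
H—I (15): add — endpoints in different components.
Edges rejected before the tree was complete: 2.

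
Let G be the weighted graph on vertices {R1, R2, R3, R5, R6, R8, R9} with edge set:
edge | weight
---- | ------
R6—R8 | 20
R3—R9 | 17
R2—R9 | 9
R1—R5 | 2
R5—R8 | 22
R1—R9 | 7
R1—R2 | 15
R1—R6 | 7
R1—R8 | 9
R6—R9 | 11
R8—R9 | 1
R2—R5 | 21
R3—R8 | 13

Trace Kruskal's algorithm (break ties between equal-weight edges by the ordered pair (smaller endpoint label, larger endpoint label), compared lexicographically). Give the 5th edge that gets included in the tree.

R2-R9

Kruskal: consider edges lightest-first.
R8—R9 (1): add. Components now {R6} {R8,R9} {R2} {R5} {R1} {R3}
R1—R5 (2): add. Components now {R6} {R8,R9} {R2} {R1,R5} {R3}
R1—R6 (7): add. Components now {R1,R5,R6} {R8,R9} {R2} {R3}
R1—R9 (7): add. Components now {R1,R5,R6,R8,R9} {R2} {R3}
R1—R8 (9): skip — R8 and R1 already connected.
R2—R9 (9): add. Components now {R1,R2,R5,R6,R8,R9} {R3}
R6—R9 (11): skip — R6 and R9 already connected.
R3—R8 (13): add. Components now {R1,R2,R3,R5,R6,R8,R9}
The 5th edge added is R2—R9.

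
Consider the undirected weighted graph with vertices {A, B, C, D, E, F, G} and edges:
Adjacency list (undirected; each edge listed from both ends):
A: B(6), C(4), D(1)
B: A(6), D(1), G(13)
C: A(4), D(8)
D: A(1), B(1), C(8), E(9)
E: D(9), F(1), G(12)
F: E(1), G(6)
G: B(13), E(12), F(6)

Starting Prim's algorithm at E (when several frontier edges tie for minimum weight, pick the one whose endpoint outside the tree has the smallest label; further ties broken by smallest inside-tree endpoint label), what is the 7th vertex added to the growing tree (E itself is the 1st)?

Prim's algorithm from E:
Step 1: frontier [E–F 1, D–E 9, E–G 12] → take E–F (1); add F.
Step 2: frontier [D–E 9, E–G 12, F–G 6] → take F–G (6); add G.
Step 3: frontier [D–E 9, B–G 13] → take D–E (9); add D.
Step 4: frontier [A–D 1, B–D 1, C–D 8, B–G 13] → take A–D (1); add A.
Step 5: frontier [A–C 4, A–B 6, B–D 1, C–D 8, B–G 13] → take B–D (1); add B.
Step 6: frontier [A–C 4, C–D 8] → take A–C (4); add C.
Vertex order: E, F, G, D, A, B, C. The 7th vertex is C.

C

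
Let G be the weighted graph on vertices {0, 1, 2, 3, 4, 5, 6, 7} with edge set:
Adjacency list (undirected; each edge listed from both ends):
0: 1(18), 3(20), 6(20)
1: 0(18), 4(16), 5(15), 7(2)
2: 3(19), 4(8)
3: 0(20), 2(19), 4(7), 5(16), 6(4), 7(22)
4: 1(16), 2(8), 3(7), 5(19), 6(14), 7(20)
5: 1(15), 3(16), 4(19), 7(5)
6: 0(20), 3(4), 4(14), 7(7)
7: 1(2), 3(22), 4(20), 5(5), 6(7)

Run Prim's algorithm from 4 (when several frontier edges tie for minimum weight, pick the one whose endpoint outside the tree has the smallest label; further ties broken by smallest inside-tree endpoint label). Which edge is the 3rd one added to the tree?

6-7

Grow the tree from 4 using Prim:
Step 1: cheapest edge leaving the tree is 3–4 (7); add 3.
Step 2: cheapest edge leaving the tree is 3–6 (4); add 6.
Step 3: cheapest edge leaving the tree is 6–7 (7); add 7.
Step 4: cheapest edge leaving the tree is 1–7 (2); add 1.
Step 5: cheapest edge leaving the tree is 5–7 (5); add 5.
Step 6: cheapest edge leaving the tree is 2–4 (8); add 2.
Step 7: cheapest edge leaving the tree is 0–1 (18); add 0.
The 3rd edge added is 6–7.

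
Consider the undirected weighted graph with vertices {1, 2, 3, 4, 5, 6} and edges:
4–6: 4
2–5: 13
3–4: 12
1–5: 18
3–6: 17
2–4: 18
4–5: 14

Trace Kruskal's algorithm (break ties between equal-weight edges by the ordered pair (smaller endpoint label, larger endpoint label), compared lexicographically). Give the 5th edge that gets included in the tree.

Kruskal: consider edges lightest-first.
4–6 (4): add — endpoints in different components.
3–4 (12): add — endpoints in different components.
2–5 (13): add — endpoints in different components.
4–5 (14): add — endpoints in different components.
3–6 (17): skip — 3 and 6 already connected.
1–5 (18): add — endpoints in different components.
The 5th edge added is 1–5.

1-5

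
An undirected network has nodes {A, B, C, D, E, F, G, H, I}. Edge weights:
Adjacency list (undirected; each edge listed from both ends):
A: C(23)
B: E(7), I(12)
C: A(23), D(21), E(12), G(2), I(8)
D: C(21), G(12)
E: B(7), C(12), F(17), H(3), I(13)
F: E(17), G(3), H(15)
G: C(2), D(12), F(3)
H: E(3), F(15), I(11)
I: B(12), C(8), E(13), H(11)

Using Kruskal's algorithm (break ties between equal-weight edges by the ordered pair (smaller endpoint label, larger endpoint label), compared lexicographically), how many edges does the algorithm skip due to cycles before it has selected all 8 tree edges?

6

Kruskal's algorithm — process edges by increasing weight (ties by edge label):
C—G (2): add — endpoints in different components.
E—H (3): add — endpoints in different components.
F—G (3): add — endpoints in different components.
B—E (7): add — endpoints in different components.
C—I (8): add — endpoints in different components.
H—I (11): add — endpoints in different components.
B—I (12): skip — B and I already connected.
C—E (12): skip — C and E already connected.
D—G (12): add — endpoints in different components.
E—I (13): skip — E and I already connected.
F—H (15): skip — F and H already connected.
E—F (17): skip — E and F already connected.
C—D (21): skip — C and D already connected.
A—C (23): add — endpoints in different components.
Edges rejected before the tree was complete: 6.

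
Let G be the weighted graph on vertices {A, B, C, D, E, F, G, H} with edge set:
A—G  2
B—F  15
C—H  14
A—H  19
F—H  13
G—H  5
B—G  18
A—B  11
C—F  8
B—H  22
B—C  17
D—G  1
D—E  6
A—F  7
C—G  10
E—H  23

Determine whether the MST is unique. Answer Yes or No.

Kruskal's algorithm — process edges by increasing weight (ties by edge label):
D—G (1): add — endpoints in different components.
A—G (2): add — endpoints in different components.
G—H (5): add — endpoints in different components.
D—E (6): add — endpoints in different components.
A—F (7): add — endpoints in different components.
C—F (8): add — endpoints in different components.
C—G (10): skip — C and G already connected.
A—B (11): add — endpoints in different components.
Every non-tree edge has weight strictly greater than the heaviest edge on the tree path between its endpoints, so the MST is unique.

Yes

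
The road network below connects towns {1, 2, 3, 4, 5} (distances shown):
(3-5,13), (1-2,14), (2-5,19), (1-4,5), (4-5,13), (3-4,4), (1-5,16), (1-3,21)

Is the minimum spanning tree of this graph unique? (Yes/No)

Sort edges by weight, then run Kruskal:
3-4 (4): add. Components now {1} {2} {3,4} {5}
1-4 (5): add. Components now {1,3,4} {2} {5}
3-5 (13): add. Components now {1,3,4,5} {2}
4-5 (13): skip — 4 and 5 already connected.
1-2 (14): add. Components now {1,2,3,4,5}
Non-tree edge 4-5 has weight 13, equal to the heaviest edge on its tree cycle — swapping gives another MST of the same weight. Not unique.

No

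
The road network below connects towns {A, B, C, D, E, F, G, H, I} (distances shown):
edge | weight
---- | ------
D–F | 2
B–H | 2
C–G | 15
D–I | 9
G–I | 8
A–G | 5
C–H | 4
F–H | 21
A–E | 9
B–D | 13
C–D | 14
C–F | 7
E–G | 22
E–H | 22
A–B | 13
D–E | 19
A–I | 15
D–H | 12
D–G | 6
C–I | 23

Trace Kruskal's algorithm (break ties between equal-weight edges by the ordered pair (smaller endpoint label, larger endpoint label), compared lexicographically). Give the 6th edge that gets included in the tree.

Kruskal's algorithm — process edges by increasing weight (ties by edge label):
B–H (2): add — endpoints in different components.
D–F (2): add — endpoints in different components.
C–H (4): add — endpoints in different components.
A–G (5): add — endpoints in different components.
D–G (6): add — endpoints in different components.
C–F (7): add — endpoints in different components.
G–I (8): add — endpoints in different components.
A–E (9): add — endpoints in different components.
The 6th edge added is C–F.

C-F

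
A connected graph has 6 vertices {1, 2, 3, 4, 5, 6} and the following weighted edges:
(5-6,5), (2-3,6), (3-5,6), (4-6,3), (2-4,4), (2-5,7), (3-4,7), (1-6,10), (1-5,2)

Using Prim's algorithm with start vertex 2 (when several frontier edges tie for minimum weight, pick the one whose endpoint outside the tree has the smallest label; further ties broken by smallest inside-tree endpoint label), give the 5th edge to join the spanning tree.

Prim, starting at 2.
Step 1: cheapest edge leaving the tree is 2-4 (4); add 4.
Step 2: cheapest edge leaving the tree is 4-6 (3); add 6.
Step 3: cheapest edge leaving the tree is 5-6 (5); add 5.
Step 4: cheapest edge leaving the tree is 1-5 (2); add 1.
Step 5: cheapest edge leaving the tree is 2-3 (6); add 3.
The 5th edge added is 2-3.

2-3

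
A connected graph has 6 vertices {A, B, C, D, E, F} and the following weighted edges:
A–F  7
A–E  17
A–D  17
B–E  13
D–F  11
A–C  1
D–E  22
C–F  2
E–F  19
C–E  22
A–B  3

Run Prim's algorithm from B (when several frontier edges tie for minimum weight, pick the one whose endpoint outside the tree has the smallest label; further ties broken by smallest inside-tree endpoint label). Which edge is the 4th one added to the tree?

Grow the tree from B using Prim:
Step 1: frontier [A–B 3, B–E 13] → take A–B (3); add A.
Step 2: frontier [A–C 1, A–F 7, A–D 17, A–E 17, B–E 13] → take A–C (1); add C.
Step 3: frontier [A–F 7, A–D 17, A–E 17, B–E 13, C–F 2, C–E 22] → take C–F (2); add F.
Step 4: frontier [A–D 17, A–E 17, B–E 13, C–E 22, D–F 11, E–F 19] → take D–F (11); add D.
Step 5: frontier [A–E 17, B–E 13, C–E 22, D–E 22, E–F 19] → take B–E (13); add E.
The 4th edge added is D–F.

D-F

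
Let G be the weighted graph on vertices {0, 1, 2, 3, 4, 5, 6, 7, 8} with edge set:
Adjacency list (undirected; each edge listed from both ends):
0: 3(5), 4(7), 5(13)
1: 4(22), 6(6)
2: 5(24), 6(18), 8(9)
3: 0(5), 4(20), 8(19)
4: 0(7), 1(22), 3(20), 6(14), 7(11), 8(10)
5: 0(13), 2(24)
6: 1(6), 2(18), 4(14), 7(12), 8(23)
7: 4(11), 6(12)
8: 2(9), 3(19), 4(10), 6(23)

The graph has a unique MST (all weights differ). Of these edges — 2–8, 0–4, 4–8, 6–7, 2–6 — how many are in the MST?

4

Kruskal: consider edges lightest-first.
0–3 (5): add — endpoints in different components.
1–6 (6): add — endpoints in different components.
0–4 (7): add — endpoints in different components.
2–8 (9): add — endpoints in different components.
4–8 (10): add — endpoints in different components.
4–7 (11): add — endpoints in different components.
6–7 (12): add — endpoints in different components.
0–5 (13): add — endpoints in different components.
MST edge set: {0–3, 1–6, 0–4, 2–8, 4–8, 4–7, 6–7, 0–5}.
Of the listed edges, {2–8, 0–4, 4–8, 6–7} are in the MST → 4.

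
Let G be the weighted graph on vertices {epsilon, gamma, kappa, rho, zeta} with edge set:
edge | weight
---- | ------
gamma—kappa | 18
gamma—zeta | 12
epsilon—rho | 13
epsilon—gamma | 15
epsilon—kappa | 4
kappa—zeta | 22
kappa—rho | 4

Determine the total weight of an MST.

Prim, starting at epsilon.
Step 1: cheapest edge leaving the tree is epsilon—kappa (4); add kappa.
Step 2: cheapest edge leaving the tree is kappa—rho (4); add rho.
Step 3: cheapest edge leaving the tree is epsilon—gamma (15); add gamma.
Step 4: cheapest edge leaving the tree is gamma—zeta (12); add zeta.
MST edges: epsilon—kappa, kappa—rho, epsilon—gamma, gamma—zeta; total weight 4+4+15+12 = 35.

35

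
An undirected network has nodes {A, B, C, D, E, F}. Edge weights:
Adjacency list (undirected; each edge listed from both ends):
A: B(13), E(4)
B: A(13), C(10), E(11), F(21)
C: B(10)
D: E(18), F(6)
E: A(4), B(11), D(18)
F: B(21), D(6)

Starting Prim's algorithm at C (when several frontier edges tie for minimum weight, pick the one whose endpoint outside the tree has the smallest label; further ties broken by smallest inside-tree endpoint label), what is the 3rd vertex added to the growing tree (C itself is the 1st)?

Prim's algorithm from C:
Step 1: cheapest edge leaving the tree is B C (10); add B.
Step 2: cheapest edge leaving the tree is B E (11); add E.
Step 3: cheapest edge leaving the tree is A E (4); add A.
Step 4: cheapest edge leaving the tree is D E (18); add D.
Step 5: cheapest edge leaving the tree is D F (6); add F.
Vertex order: C, B, E, A, D, F. The 3rd vertex is E.

E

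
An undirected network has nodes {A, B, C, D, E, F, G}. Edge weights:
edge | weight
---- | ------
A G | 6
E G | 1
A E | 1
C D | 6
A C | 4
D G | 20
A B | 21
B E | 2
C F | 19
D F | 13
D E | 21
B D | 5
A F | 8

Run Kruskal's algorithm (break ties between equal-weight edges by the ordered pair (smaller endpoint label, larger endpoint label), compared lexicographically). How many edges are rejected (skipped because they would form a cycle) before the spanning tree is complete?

2

Kruskal's algorithm — process edges by increasing weight (ties by edge label):
A E (1): add — endpoints in different components.
E G (1): add — endpoints in different components.
B E (2): add — endpoints in different components.
A C (4): add — endpoints in different components.
B D (5): add — endpoints in different components.
A G (6): skip — A and G already connected.
C D (6): skip — C and D already connected.
A F (8): add — endpoints in different components.
Edges rejected before the tree was complete: 2.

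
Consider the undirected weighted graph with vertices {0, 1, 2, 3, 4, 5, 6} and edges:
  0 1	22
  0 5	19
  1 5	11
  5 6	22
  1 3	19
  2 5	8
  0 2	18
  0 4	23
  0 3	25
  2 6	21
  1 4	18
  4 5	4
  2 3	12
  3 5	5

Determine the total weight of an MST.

67

Kruskal: consider edges lightest-first.
4 5 (4): add — endpoints in different components.
3 5 (5): add — endpoints in different components.
2 5 (8): add — endpoints in different components.
1 5 (11): add — endpoints in different components.
2 3 (12): skip — 2 and 3 already connected.
0 2 (18): add — endpoints in different components.
1 4 (18): skip — 1 and 4 already connected.
0 5 (19): skip — 0 and 5 already connected.
1 3 (19): skip — 1 and 3 already connected.
2 6 (21): add — endpoints in different components.
MST edges: 4 5, 3 5, 2 5, 1 5, 0 2, 2 6; total weight 4+5+8+11+18+21 = 67.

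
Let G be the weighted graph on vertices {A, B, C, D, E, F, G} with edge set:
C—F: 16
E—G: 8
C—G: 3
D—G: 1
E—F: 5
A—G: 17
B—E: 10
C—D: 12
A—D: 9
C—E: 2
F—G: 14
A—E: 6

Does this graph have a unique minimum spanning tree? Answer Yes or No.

Yes

Kruskal: consider edges lightest-first.
D—G (1): add — endpoints in different components.
C—E (2): add — endpoints in different components.
C—G (3): add — endpoints in different components.
E—F (5): add — endpoints in different components.
A—E (6): add — endpoints in different components.
E—G (8): skip — E and G already connected.
A—D (9): skip — A and D already connected.
B—E (10): add — endpoints in different components.
Every non-tree edge has weight strictly greater than the heaviest edge on the tree path between its endpoints, so the MST is unique.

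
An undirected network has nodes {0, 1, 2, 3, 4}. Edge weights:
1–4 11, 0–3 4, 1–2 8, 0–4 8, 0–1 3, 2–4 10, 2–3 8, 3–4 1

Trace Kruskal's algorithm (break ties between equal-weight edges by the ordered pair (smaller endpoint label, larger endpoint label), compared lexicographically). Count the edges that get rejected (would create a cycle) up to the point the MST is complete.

1

Kruskal: consider edges lightest-first.
3–4 (1): add. Components now {0} {1} {2} {3,4}
0–1 (3): add. Components now {0,1} {2} {3,4}
0–3 (4): add. Components now {0,1,3,4} {2}
0–4 (8): skip — 0 and 4 already connected.
1–2 (8): add. Components now {0,1,2,3,4}
Edges rejected before the tree was complete: 1.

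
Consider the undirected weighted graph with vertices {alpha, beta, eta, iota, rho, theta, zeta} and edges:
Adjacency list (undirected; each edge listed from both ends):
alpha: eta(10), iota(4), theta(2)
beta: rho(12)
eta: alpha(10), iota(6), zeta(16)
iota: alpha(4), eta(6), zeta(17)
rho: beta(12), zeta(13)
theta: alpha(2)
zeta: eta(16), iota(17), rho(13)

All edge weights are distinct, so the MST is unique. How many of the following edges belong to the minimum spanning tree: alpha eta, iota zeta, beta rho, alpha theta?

2

Kruskal: consider edges lightest-first.
alpha theta (2): add. Components now {alpha,theta} {iota} {beta} {eta} {rho} {zeta}
alpha iota (4): add. Components now {alpha,iota,theta} {beta} {eta} {rho} {zeta}
eta iota (6): add. Components now {alpha,eta,iota,theta} {beta} {rho} {zeta}
alpha eta (10): skip — alpha and eta already connected.
beta rho (12): add. Components now {alpha,eta,iota,theta} {beta,rho} {zeta}
rho zeta (13): add. Components now {alpha,eta,iota,theta} {beta,rho,zeta}
eta zeta (16): add. Components now {alpha,beta,eta,iota,rho,theta,zeta}
MST edge set: {alpha theta, alpha iota, eta iota, beta rho, rho zeta, eta zeta}.
Of the listed edges, {beta rho, alpha theta} are in the MST → 2.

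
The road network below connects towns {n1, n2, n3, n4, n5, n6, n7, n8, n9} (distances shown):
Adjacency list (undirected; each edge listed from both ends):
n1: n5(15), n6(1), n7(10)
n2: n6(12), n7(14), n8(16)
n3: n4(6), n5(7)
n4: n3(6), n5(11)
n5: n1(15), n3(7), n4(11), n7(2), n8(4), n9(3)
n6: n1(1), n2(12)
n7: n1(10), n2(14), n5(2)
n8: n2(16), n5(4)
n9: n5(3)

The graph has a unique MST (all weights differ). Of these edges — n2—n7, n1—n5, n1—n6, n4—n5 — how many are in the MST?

1

Kruskal's algorithm — process edges by increasing weight (ties by edge label):
n1—n6 (1): add — endpoints in different components.
n5—n7 (2): add — endpoints in different components.
n5—n9 (3): add — endpoints in different components.
n5—n8 (4): add — endpoints in different components.
n3—n4 (6): add — endpoints in different components.
n3—n5 (7): add — endpoints in different components.
n1—n7 (10): add — endpoints in different components.
n4—n5 (11): skip — n5 and n4 already connected.
n2—n6 (12): add — endpoints in different components.
MST edge set: {n1—n6, n5—n7, n5—n9, n5—n8, n3—n4, n3—n5, n1—n7, n2—n6}.
Of the listed edges, {n1—n6} are in the MST → 1.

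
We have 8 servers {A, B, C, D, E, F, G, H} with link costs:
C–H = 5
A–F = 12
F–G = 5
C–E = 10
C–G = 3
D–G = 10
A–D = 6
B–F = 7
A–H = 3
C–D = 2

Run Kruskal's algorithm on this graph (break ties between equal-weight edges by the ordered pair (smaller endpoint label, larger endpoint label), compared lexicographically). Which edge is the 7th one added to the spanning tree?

C-E

Kruskal: consider edges lightest-first.
C–D (2): add — endpoints in different components.
A–H (3): add — endpoints in different components.
C–G (3): add — endpoints in different components.
C–H (5): add — endpoints in different components.
F–G (5): add — endpoints in different components.
A–D (6): skip — A and D already connected.
B–F (7): add — endpoints in different components.
C–E (10): add — endpoints in different components.
The 7th edge added is C–E.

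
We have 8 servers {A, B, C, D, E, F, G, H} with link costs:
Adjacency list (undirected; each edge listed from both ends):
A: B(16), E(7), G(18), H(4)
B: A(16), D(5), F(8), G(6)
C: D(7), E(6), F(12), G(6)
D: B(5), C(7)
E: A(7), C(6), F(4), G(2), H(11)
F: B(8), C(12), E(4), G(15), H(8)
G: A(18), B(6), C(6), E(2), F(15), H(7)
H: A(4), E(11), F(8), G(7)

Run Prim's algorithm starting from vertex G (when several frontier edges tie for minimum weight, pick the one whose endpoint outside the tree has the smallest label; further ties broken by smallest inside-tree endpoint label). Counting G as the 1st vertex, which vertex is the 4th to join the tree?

Prim's algorithm from G:
Step 1: cheapest edge leaving the tree is E G (2); add E.
Step 2: cheapest edge leaving the tree is E F (4); add F.
Step 3: cheapest edge leaving the tree is B G (6); add B.
Step 4: cheapest edge leaving the tree is B D (5); add D.
Step 5: cheapest edge leaving the tree is C E (6); add C.
Step 6: cheapest edge leaving the tree is A E (7); add A.
Step 7: cheapest edge leaving the tree is A H (4); add H.
Vertex order: G, E, F, B, D, C, A, H. The 4th vertex is B.

B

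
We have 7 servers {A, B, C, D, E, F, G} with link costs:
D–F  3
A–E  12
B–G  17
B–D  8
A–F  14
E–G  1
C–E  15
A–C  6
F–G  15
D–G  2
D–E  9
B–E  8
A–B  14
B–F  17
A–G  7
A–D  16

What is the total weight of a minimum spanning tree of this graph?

27

Prim, starting at D.
Step 1: cheapest edge leaving the tree is D–G (2); add G.
Step 2: cheapest edge leaving the tree is E–G (1); add E.
Step 3: cheapest edge leaving the tree is D–F (3); add F.
Step 4: cheapest edge leaving the tree is A–G (7); add A.
Step 5: cheapest edge leaving the tree is A–C (6); add C.
Step 6: cheapest edge leaving the tree is B–D (8); add B.
MST edges: D–G, E–G, D–F, A–G, A–C, B–D; total weight 2+1+3+7+6+8 = 27.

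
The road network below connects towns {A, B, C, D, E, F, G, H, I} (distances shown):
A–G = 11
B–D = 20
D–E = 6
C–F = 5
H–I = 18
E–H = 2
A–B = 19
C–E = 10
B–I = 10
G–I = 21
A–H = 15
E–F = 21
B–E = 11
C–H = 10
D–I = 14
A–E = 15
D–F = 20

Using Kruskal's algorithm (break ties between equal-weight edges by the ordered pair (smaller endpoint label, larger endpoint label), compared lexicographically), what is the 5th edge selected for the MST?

C-E

Kruskal: consider edges lightest-first.
E–H (2): add — endpoints in different components.
C–F (5): add — endpoints in different components.
D–E (6): add — endpoints in different components.
B–I (10): add — endpoints in different components.
C–E (10): add — endpoints in different components.
C–H (10): skip — C and H already connected.
A–G (11): add — endpoints in different components.
B–E (11): add — endpoints in different components.
D–I (14): skip — D and I already connected.
A–E (15): add — endpoints in different components.
The 5th edge added is C–E.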